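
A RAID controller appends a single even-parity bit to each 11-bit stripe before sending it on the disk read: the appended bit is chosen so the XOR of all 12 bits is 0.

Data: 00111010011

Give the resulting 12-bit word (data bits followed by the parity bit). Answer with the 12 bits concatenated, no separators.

001110100110

XOR of the 11 data bits: 0⊕0⊕1⊕1⊕1⊕0⊕1⊕0⊕0⊕1⊕1 = 0
Parity bit = 0 (so all 12 bits XOR to 0).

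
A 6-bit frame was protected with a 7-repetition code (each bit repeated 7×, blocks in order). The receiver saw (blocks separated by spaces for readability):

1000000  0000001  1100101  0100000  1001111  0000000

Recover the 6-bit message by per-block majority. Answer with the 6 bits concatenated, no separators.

001010

Block 1 (1000000): 1 one → 0
Block 2 (0000001): 1 one → 0
Block 3 (1100101): 4 ones → 1
Block 4 (0100000): 1 one → 0
Block 5 (1001111): 5 ones → 1
Block 6 (0000000): 0 ones → 0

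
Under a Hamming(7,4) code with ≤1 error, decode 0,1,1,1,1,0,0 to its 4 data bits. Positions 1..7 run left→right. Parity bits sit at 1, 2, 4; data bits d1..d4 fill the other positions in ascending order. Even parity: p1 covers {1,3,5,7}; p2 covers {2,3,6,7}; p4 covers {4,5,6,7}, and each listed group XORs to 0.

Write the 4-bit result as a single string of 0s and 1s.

s1 (pos 1,3,5,7): 0⊕1⊕1⊕0 = 0
s2 (pos 2,3,6,7): 1⊕1⊕0⊕0 = 0
s4 (pos 4,5,6,7): 1⊕1⊕0⊕0 = 0
Syndrome s4…s1 = 000 → no error.
Read data bits from positions 3,5,6,7: 1100

1100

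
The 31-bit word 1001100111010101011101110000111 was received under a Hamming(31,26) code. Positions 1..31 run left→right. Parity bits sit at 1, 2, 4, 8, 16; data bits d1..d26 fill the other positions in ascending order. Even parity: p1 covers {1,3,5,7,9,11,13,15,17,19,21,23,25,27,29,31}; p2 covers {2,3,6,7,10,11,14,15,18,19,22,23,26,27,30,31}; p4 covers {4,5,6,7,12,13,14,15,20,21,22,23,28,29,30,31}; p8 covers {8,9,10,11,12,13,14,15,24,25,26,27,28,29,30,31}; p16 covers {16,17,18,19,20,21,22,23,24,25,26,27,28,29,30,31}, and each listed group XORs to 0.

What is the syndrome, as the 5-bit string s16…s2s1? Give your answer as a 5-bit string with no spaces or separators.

01001

s1 (pos 1,3,5,7,9,11,13,15,17,19,21,23,25,27,29,31): 1⊕0⊕1⊕0⊕1⊕0⊕0⊕0⊕0⊕1⊕0⊕1⊕0⊕0⊕1⊕1 = 1
s2 (pos 2,3,6,7,10,11,14,15,18,19,22,23,26,27,30,31): 0⊕0⊕0⊕0⊕1⊕0⊕1⊕0⊕1⊕1⊕1⊕1⊕0⊕0⊕1⊕1 = 0
s4 (pos 4,5,6,7,12,13,14,15,20,21,22,23,28,29,30,31): 1⊕1⊕0⊕0⊕1⊕0⊕1⊕0⊕1⊕0⊕1⊕1⊕0⊕1⊕1⊕1 = 0
s8 (pos 8,9,10,11,12,13,14,15,24,25,26,27,28,29,30,31): 1⊕1⊕1⊕0⊕1⊕0⊕1⊕0⊕1⊕0⊕0⊕0⊕0⊕1⊕1⊕1 = 1
s16 (pos 16,17,18,19,20,21,22,23,24,25,26,27,28,29,30,31): 1⊕0⊕1⊕1⊕1⊕0⊕1⊕1⊕1⊕0⊕0⊕0⊕0⊕1⊕1⊕1 = 0
Syndrome s16…s1 = 01001 → error at position 9.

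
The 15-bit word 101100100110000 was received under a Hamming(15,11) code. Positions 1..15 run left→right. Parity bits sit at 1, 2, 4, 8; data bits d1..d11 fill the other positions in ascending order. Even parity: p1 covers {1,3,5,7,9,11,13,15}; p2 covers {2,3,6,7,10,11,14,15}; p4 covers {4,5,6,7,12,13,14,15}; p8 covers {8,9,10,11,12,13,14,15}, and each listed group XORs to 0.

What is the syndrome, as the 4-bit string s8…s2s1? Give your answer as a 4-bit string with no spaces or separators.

s1 (pos 1,3,5,7,9,11,13,15): 1⊕1⊕0⊕1⊕0⊕1⊕0⊕0 = 0
s2 (pos 2,3,6,7,10,11,14,15): 0⊕1⊕0⊕1⊕1⊕1⊕0⊕0 = 0
s4 (pos 4,5,6,7,12,13,14,15): 1⊕0⊕0⊕1⊕0⊕0⊕0⊕0 = 0
s8 (pos 8,9,10,11,12,13,14,15): 0⊕0⊕1⊕1⊕0⊕0⊕0⊕0 = 0
Syndrome s8…s1 = 0000 → no error.

0000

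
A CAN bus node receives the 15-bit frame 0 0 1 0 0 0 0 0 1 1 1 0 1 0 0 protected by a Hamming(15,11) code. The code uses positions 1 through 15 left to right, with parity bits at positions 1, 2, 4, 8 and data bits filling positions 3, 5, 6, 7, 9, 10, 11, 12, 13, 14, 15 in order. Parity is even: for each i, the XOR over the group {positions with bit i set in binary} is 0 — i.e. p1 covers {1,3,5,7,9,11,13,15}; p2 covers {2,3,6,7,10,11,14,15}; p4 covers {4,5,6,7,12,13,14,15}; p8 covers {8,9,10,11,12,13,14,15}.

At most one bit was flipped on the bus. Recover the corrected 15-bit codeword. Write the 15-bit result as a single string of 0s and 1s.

001001001110100

s1 (pos 1,3,5,7,9,11,13,15): 0⊕1⊕0⊕0⊕1⊕1⊕1⊕0 = 0
s2 (pos 2,3,6,7,10,11,14,15): 0⊕1⊕0⊕0⊕1⊕1⊕0⊕0 = 1
s4 (pos 4,5,6,7,12,13,14,15): 0⊕0⊕0⊕0⊕0⊕1⊕0⊕0 = 1
s8 (pos 8,9,10,11,12,13,14,15): 0⊕1⊕1⊕1⊕0⊕1⊕0⊕0 = 0
Syndrome s8…s1 = 0110 → error at position 6.
Flip position 6: 001000001110100 → 001001001110100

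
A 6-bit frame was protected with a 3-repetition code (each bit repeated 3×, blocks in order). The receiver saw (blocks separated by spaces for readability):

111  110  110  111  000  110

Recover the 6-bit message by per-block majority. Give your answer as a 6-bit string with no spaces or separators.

111101

Block 1 (111): 3 ones → 1
Block 2 (110): 2 ones → 1
Block 3 (110): 2 ones → 1
Block 4 (111): 3 ones → 1
Block 5 (000): 0 ones → 0
Block 6 (110): 2 ones → 1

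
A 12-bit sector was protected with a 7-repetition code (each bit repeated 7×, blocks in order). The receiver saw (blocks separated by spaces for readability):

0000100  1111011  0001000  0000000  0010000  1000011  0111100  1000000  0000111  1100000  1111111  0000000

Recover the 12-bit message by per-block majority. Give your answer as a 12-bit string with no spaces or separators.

Block 1 (0000100): 1 one → 0
Block 2 (1111011): 6 ones → 1
Block 3 (0001000): 1 one → 0
Block 4 (0000000): 0 ones → 0
Block 5 (0010000): 1 one → 0
Block 6 (1000011): 3 ones → 0
Block 7 (0111100): 4 ones → 1
Block 8 (1000000): 1 one → 0
Block 9 (0000111): 3 ones → 0
Block 10 (1100000): 2 ones → 0
Block 11 (1111111): 7 ones → 1
Block 12 (0000000): 0 ones → 0

010000100010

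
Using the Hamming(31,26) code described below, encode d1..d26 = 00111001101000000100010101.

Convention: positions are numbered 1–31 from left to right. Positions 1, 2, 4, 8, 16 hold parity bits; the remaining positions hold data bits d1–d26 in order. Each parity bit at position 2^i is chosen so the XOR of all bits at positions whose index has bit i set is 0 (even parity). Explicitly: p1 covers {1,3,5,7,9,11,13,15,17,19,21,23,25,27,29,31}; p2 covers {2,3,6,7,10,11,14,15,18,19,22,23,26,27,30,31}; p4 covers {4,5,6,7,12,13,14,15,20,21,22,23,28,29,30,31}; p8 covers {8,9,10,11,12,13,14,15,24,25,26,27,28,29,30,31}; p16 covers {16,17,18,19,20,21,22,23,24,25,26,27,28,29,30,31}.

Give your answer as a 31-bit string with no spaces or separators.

0000011110011010000000100010101

Place data at non-parity positions: p1 p2 0 p4 0 1 1 p8 1 0 0 1 1 0 1 p16 0 0 0 0 0 0 1 0 0 0 1 0 1 0 1
p1 (pos 1,3,5,7,9,11,13,15,17,19,21,23,25,27,29,31): XOR of data positions = 0⊕0⊕1⊕1⊕0⊕1⊕1⊕0⊕0⊕0⊕1⊕0⊕1⊕1⊕1 = 0
p2 (pos 2,3,6,7,10,11,14,15,18,19,22,23,26,27,30,31): XOR of data positions = 0⊕1⊕1⊕0⊕0⊕0⊕1⊕0⊕0⊕0⊕1⊕0⊕1⊕0⊕1 = 0
p4 (pos 4,5,6,7,12,13,14,15,20,21,22,23,28,29,30,31): XOR of data positions = 0⊕1⊕1⊕1⊕1⊕0⊕1⊕0⊕0⊕0⊕1⊕0⊕1⊕0⊕1 = 0
p8 (pos 8,9,10,11,12,13,14,15,24,25,26,27,28,29,30,31): XOR of data positions = 1⊕0⊕0⊕1⊕1⊕0⊕1⊕0⊕0⊕0⊕1⊕0⊕1⊕0⊕1 = 1
p16 (pos 16,17,18,19,20,21,22,23,24,25,26,27,28,29,30,31): XOR of data positions = 0⊕0⊕0⊕0⊕0⊕0⊕1⊕0⊕0⊕0⊕1⊕0⊕1⊕0⊕1 = 0
Codeword: 0000011110011010000000100010101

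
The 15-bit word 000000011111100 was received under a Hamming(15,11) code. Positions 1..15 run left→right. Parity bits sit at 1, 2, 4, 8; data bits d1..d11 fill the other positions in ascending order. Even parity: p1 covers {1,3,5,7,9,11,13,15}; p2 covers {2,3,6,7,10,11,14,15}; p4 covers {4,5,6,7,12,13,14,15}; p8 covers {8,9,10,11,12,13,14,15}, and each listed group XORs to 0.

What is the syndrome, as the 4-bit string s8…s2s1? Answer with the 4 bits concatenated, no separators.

0001

s1 (pos 1,3,5,7,9,11,13,15): 0⊕0⊕0⊕0⊕1⊕1⊕1⊕0 = 1
s2 (pos 2,3,6,7,10,11,14,15): 0⊕0⊕0⊕0⊕1⊕1⊕0⊕0 = 0
s4 (pos 4,5,6,7,12,13,14,15): 0⊕0⊕0⊕0⊕1⊕1⊕0⊕0 = 0
s8 (pos 8,9,10,11,12,13,14,15): 1⊕1⊕1⊕1⊕1⊕1⊕0⊕0 = 0
Syndrome s8…s1 = 0001 → error at position 1.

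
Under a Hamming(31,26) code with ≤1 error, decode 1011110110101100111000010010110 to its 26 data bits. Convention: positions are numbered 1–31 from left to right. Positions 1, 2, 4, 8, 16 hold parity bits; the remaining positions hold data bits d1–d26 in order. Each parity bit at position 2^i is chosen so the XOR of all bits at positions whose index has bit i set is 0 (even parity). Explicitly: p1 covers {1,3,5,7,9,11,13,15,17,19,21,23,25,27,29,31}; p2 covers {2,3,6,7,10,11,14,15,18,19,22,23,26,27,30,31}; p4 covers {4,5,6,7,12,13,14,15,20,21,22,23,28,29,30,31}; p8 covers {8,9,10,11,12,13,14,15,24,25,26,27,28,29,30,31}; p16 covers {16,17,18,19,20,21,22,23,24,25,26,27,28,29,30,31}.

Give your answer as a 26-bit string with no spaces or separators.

11101010110111000010011110

s1 (pos 1,3,5,7,9,11,13,15,17,19,21,23,25,27,29,31): 1⊕1⊕1⊕0⊕1⊕1⊕1⊕0⊕1⊕1⊕0⊕0⊕0⊕1⊕1⊕0 = 0
s2 (pos 2,3,6,7,10,11,14,15,18,19,22,23,26,27,30,31): 0⊕1⊕1⊕0⊕0⊕1⊕1⊕0⊕1⊕1⊕0⊕0⊕0⊕1⊕1⊕0 = 0
s4 (pos 4,5,6,7,12,13,14,15,20,21,22,23,28,29,30,31): 1⊕1⊕1⊕0⊕0⊕1⊕1⊕0⊕0⊕0⊕0⊕0⊕0⊕1⊕1⊕0 = 1
s8 (pos 8,9,10,11,12,13,14,15,24,25,26,27,28,29,30,31): 1⊕1⊕0⊕1⊕0⊕1⊕1⊕0⊕1⊕0⊕0⊕1⊕0⊕1⊕1⊕0 = 1
s16 (pos 16,17,18,19,20,21,22,23,24,25,26,27,28,29,30,31): 0⊕1⊕1⊕1⊕0⊕0⊕0⊕0⊕1⊕0⊕0⊕1⊕0⊕1⊕1⊕0 = 1
Syndrome s16…s1 = 11100 → error at position 28.
Flip position 28: 1011110110101100111000010010110 → 1011110110101100111000010011110
Read data bits from positions 3,5,6,7,9,10,11,12,13,14,15,17,18,19,20,21,22,23,24,25,26,27,28,29,30,31: 11101010110111000010011110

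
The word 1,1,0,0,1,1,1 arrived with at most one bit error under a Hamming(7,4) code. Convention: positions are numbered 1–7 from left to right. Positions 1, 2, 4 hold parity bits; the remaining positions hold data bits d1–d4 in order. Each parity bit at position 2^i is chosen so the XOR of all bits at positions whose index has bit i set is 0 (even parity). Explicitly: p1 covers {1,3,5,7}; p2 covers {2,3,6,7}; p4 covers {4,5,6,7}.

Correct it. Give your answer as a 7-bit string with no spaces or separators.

s1 (pos 1,3,5,7): 1⊕0⊕1⊕1 = 1
s2 (pos 2,3,6,7): 1⊕0⊕1⊕1 = 1
s4 (pos 4,5,6,7): 0⊕1⊕1⊕1 = 1
Syndrome s4…s1 = 111 → error at position 7.
Flip position 7: 1100111 → 1100110

1100110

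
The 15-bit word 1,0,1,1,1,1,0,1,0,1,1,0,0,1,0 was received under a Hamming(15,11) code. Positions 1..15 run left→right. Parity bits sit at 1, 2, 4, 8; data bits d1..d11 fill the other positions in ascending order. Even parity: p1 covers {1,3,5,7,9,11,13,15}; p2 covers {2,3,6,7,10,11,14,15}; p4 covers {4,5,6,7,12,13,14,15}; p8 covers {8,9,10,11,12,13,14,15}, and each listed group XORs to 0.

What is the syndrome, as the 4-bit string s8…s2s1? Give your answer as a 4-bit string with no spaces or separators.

s1 (pos 1,3,5,7,9,11,13,15): 1⊕1⊕1⊕0⊕0⊕1⊕0⊕0 = 0
s2 (pos 2,3,6,7,10,11,14,15): 0⊕1⊕1⊕0⊕1⊕1⊕1⊕0 = 1
s4 (pos 4,5,6,7,12,13,14,15): 1⊕1⊕1⊕0⊕0⊕0⊕1⊕0 = 0
s8 (pos 8,9,10,11,12,13,14,15): 1⊕0⊕1⊕1⊕0⊕0⊕1⊕0 = 0
Syndrome s8…s1 = 0010 → error at position 2.

0010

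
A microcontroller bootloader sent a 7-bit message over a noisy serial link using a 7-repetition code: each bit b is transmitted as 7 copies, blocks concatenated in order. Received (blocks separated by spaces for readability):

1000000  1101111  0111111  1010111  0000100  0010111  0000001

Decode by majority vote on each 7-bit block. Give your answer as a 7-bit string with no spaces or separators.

0111010

Block 1 (1000000): 1 one → 0
Block 2 (1101111): 6 ones → 1
Block 3 (0111111): 6 ones → 1
Block 4 (1010111): 5 ones → 1
Block 5 (0000100): 1 one → 0
Block 6 (0010111): 4 ones → 1
Block 7 (0000001): 1 one → 0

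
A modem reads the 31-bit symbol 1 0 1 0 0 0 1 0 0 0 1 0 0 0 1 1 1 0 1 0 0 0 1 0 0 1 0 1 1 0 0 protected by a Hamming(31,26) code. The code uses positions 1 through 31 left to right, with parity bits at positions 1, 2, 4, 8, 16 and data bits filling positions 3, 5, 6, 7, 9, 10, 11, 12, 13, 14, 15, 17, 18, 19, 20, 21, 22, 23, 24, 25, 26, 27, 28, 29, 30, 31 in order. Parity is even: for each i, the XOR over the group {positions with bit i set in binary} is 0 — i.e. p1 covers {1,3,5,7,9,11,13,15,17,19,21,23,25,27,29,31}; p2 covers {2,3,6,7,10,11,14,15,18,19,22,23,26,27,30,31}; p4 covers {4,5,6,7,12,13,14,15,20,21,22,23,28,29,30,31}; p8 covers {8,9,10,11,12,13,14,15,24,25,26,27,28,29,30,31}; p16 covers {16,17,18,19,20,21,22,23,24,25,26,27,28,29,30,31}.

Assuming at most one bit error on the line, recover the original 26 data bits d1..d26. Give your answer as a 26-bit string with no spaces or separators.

s1 (pos 1,3,5,7,9,11,13,15,17,19,21,23,25,27,29,31): 1⊕1⊕0⊕1⊕0⊕1⊕0⊕1⊕1⊕1⊕0⊕1⊕0⊕0⊕1⊕0 = 1
s2 (pos 2,3,6,7,10,11,14,15,18,19,22,23,26,27,30,31): 0⊕1⊕0⊕1⊕0⊕1⊕0⊕1⊕0⊕1⊕0⊕1⊕1⊕0⊕0⊕0 = 1
s4 (pos 4,5,6,7,12,13,14,15,20,21,22,23,28,29,30,31): 0⊕0⊕0⊕1⊕0⊕0⊕0⊕1⊕0⊕0⊕0⊕1⊕1⊕1⊕0⊕0 = 1
s8 (pos 8,9,10,11,12,13,14,15,24,25,26,27,28,29,30,31): 0⊕0⊕0⊕1⊕0⊕0⊕0⊕1⊕0⊕0⊕1⊕0⊕1⊕1⊕0⊕0 = 1
s16 (pos 16,17,18,19,20,21,22,23,24,25,26,27,28,29,30,31): 1⊕1⊕0⊕1⊕0⊕0⊕0⊕1⊕0⊕0⊕1⊕0⊕1⊕1⊕0⊕0 = 1
Syndrome s16…s1 = 11111 → error at position 31.
Flip position 31: 1010001000100011101000100101100 → 1010001000100011101000100101101
Read data bits from positions 3,5,6,7,9,10,11,12,13,14,15,17,18,19,20,21,22,23,24,25,26,27,28,29,30,31: 10010010001101000100101101

10010010001101000100101101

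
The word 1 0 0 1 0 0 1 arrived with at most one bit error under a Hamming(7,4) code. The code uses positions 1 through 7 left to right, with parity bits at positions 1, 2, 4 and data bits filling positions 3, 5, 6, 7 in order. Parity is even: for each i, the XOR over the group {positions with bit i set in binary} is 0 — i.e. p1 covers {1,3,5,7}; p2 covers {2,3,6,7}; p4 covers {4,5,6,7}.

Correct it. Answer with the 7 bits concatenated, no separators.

s1 (pos 1,3,5,7): 1⊕0⊕0⊕1 = 0
s2 (pos 2,3,6,7): 0⊕0⊕0⊕1 = 1
s4 (pos 4,5,6,7): 1⊕0⊕0⊕1 = 0
Syndrome s4…s1 = 010 → error at position 2.
Flip position 2: 1001001 → 1101001

1101001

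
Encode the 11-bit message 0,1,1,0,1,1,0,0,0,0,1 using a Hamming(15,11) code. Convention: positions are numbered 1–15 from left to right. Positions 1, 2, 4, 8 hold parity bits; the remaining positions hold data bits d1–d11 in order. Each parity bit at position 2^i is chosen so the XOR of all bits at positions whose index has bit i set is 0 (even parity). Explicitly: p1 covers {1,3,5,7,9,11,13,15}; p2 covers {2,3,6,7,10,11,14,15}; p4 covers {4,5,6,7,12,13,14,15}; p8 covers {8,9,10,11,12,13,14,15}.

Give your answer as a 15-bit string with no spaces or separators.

Place data at non-parity positions: p1 p2 0 p4 1 1 0 p8 1 1 0 0 0 0 1
p1 (pos 1,3,5,7,9,11,13,15): XOR of data positions = 0⊕1⊕0⊕1⊕0⊕0⊕1 = 1
p2 (pos 2,3,6,7,10,11,14,15): XOR of data positions = 0⊕1⊕0⊕1⊕0⊕0⊕1 = 1
p4 (pos 4,5,6,7,12,13,14,15): XOR of data positions = 1⊕1⊕0⊕0⊕0⊕0⊕1 = 1
p8 (pos 8,9,10,11,12,13,14,15): XOR of data positions = 1⊕1⊕0⊕0⊕0⊕0⊕1 = 1
Codeword: 110111011100001

110111011100001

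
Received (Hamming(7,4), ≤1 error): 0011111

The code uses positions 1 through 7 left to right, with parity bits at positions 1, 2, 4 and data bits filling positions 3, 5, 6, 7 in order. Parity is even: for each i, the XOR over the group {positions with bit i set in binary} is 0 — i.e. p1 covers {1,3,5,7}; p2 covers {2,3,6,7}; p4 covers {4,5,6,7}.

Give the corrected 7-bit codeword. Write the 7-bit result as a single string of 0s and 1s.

0001111

s1 (pos 1,3,5,7): 0⊕1⊕1⊕1 = 1
s2 (pos 2,3,6,7): 0⊕1⊕1⊕1 = 1
s4 (pos 4,5,6,7): 1⊕1⊕1⊕1 = 0
Syndrome s4…s1 = 011 → error at position 3.
Flip position 3: 0011111 → 0001111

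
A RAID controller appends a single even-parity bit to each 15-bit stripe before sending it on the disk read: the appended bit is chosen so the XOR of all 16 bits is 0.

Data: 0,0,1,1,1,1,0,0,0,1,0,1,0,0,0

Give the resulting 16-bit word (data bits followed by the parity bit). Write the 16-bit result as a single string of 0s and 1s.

0011110001010000

XOR of the 15 data bits: 0⊕0⊕1⊕1⊕1⊕1⊕0⊕0⊕0⊕1⊕0⊕1⊕0⊕0⊕0 = 0
Parity bit = 0 (so all 16 bits XOR to 0).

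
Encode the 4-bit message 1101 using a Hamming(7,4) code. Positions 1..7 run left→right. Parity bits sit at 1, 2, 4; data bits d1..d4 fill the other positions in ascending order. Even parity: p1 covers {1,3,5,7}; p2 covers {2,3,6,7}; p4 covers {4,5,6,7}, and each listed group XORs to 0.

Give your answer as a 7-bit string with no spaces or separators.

Place data at non-parity positions: p1 p2 1 p4 1 0 1
p1 (pos 1,3,5,7): XOR of data positions = 1⊕1⊕1 = 1
p2 (pos 2,3,6,7): XOR of data positions = 1⊕0⊕1 = 0
p4 (pos 4,5,6,7): XOR of data positions = 1⊕0⊕1 = 0
Codeword: 1010101

1010101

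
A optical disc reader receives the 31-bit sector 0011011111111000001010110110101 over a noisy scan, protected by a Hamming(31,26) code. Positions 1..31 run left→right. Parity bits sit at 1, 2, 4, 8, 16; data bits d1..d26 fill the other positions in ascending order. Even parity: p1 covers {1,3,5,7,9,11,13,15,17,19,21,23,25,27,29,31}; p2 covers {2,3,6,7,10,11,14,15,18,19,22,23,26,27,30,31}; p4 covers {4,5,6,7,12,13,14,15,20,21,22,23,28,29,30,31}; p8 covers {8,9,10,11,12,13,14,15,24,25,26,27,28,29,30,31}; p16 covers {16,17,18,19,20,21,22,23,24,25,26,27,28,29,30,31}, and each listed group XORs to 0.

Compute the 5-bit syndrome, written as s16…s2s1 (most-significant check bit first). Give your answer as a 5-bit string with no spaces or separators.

01101

s1 (pos 1,3,5,7,9,11,13,15,17,19,21,23,25,27,29,31): 0⊕1⊕0⊕1⊕1⊕1⊕1⊕0⊕0⊕1⊕1⊕1⊕0⊕1⊕1⊕1 = 1
s2 (pos 2,3,6,7,10,11,14,15,18,19,22,23,26,27,30,31): 0⊕1⊕1⊕1⊕1⊕1⊕0⊕0⊕0⊕1⊕0⊕1⊕1⊕1⊕0⊕1 = 0
s4 (pos 4,5,6,7,12,13,14,15,20,21,22,23,28,29,30,31): 1⊕0⊕1⊕1⊕1⊕1⊕0⊕0⊕0⊕1⊕0⊕1⊕0⊕1⊕0⊕1 = 1
s8 (pos 8,9,10,11,12,13,14,15,24,25,26,27,28,29,30,31): 1⊕1⊕1⊕1⊕1⊕1⊕0⊕0⊕1⊕0⊕1⊕1⊕0⊕1⊕0⊕1 = 1
s16 (pos 16,17,18,19,20,21,22,23,24,25,26,27,28,29,30,31): 0⊕0⊕0⊕1⊕0⊕1⊕0⊕1⊕1⊕0⊕1⊕1⊕0⊕1⊕0⊕1 = 0
Syndrome s16…s1 = 01101 → error at position 13.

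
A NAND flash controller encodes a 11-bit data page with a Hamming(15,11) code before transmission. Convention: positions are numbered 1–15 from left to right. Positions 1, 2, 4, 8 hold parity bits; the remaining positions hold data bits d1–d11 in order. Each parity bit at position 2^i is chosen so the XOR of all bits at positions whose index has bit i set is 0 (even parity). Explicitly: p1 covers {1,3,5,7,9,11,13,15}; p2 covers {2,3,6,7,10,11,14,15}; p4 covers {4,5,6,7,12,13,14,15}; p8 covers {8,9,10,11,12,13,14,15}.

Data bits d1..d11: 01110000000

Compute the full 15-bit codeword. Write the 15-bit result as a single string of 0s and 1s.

Place data at non-parity positions: p1 p2 0 p4 1 1 1 p8 0 0 0 0 0 0 0
p1 (pos 1,3,5,7,9,11,13,15): XOR of data positions = 0⊕1⊕1⊕0⊕0⊕0⊕0 = 0
p2 (pos 2,3,6,7,10,11,14,15): XOR of data positions = 0⊕1⊕1⊕0⊕0⊕0⊕0 = 0
p4 (pos 4,5,6,7,12,13,14,15): XOR of data positions = 1⊕1⊕1⊕0⊕0⊕0⊕0 = 1
p8 (pos 8,9,10,11,12,13,14,15): XOR of data positions = 0⊕0⊕0⊕0⊕0⊕0⊕0 = 0
Codeword: 000111100000000

000111100000000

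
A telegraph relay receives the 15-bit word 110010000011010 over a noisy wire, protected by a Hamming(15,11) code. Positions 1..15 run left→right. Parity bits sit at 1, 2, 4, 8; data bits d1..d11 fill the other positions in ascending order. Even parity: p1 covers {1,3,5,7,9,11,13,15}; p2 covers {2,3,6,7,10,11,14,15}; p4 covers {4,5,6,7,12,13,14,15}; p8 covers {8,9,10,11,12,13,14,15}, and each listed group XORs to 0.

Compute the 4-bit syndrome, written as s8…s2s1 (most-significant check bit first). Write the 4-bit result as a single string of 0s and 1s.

s1 (pos 1,3,5,7,9,11,13,15): 1⊕0⊕1⊕0⊕0⊕1⊕0⊕0 = 1
s2 (pos 2,3,6,7,10,11,14,15): 1⊕0⊕0⊕0⊕0⊕1⊕1⊕0 = 1
s4 (pos 4,5,6,7,12,13,14,15): 0⊕1⊕0⊕0⊕1⊕0⊕1⊕0 = 1
s8 (pos 8,9,10,11,12,13,14,15): 0⊕0⊕0⊕1⊕1⊕0⊕1⊕0 = 1
Syndrome s8…s1 = 1111 → error at position 15.

1111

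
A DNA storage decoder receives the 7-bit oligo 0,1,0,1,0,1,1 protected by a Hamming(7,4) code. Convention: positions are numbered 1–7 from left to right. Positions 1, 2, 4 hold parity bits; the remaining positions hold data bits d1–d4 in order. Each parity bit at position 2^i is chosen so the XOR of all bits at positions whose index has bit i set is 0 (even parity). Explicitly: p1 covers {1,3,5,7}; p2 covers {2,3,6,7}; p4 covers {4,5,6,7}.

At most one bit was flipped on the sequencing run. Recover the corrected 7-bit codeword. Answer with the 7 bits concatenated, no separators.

s1 (pos 1,3,5,7): 0⊕0⊕0⊕1 = 1
s2 (pos 2,3,6,7): 1⊕0⊕1⊕1 = 1
s4 (pos 4,5,6,7): 1⊕0⊕1⊕1 = 1
Syndrome s4…s1 = 111 → error at position 7.
Flip position 7: 0101011 → 0101010

0101010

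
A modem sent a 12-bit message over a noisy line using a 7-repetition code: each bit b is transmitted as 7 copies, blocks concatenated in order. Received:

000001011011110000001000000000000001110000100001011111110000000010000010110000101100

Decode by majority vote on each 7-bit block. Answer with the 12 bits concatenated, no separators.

010000010000

Block 1 (0000010): 1 one → 0
Block 2 (1101111): 6 ones → 1
Block 3 (0000001): 1 one → 0
Block 4 (0000000): 0 ones → 0
Block 5 (0000000): 0 ones → 0
Block 6 (1110000): 3 ones → 0
Block 7 (1000010): 2 ones → 0
Block 8 (1111111): 7 ones → 1
Block 9 (0000000): 0 ones → 0
Block 10 (0100000): 1 one → 0
Block 11 (1011000): 3 ones → 0
Block 12 (0101100): 3 ones → 0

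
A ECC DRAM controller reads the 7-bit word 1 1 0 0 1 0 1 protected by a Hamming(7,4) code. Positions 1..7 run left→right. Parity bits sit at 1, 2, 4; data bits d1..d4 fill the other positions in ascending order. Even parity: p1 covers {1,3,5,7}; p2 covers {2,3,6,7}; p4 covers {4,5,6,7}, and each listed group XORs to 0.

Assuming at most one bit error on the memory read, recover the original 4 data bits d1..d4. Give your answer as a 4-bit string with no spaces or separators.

0101

s1 (pos 1,3,5,7): 1⊕0⊕1⊕1 = 1
s2 (pos 2,3,6,7): 1⊕0⊕0⊕1 = 0
s4 (pos 4,5,6,7): 0⊕1⊕0⊕1 = 0
Syndrome s4…s1 = 001 → error at position 1.
Flip position 1: 1100101 → 0100101
Read data bits from positions 3,5,6,7: 0101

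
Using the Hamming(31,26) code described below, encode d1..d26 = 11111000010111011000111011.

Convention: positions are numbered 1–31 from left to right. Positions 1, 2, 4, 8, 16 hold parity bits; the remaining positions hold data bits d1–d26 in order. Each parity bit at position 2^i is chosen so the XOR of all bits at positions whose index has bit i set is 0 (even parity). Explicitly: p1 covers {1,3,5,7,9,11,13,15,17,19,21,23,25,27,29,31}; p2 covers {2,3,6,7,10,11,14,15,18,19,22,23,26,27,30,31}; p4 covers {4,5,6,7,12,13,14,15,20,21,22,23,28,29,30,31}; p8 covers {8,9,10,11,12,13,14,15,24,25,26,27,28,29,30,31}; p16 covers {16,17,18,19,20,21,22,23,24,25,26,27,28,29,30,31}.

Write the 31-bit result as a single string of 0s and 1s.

Place data at non-parity positions: p1 p2 1 p4 1 1 1 p8 1 0 0 0 0 1 0 p16 1 1 1 0 1 1 0 0 0 1 1 1 0 1 1
p1 (pos 1,3,5,7,9,11,13,15,17,19,21,23,25,27,29,31): XOR of data positions = 1⊕1⊕1⊕1⊕0⊕0⊕0⊕1⊕1⊕1⊕0⊕0⊕1⊕0⊕1 = 1
p2 (pos 2,3,6,7,10,11,14,15,18,19,22,23,26,27,30,31): XOR of data positions = 1⊕1⊕1⊕0⊕0⊕1⊕0⊕1⊕1⊕1⊕0⊕1⊕1⊕1⊕1 = 1
p4 (pos 4,5,6,7,12,13,14,15,20,21,22,23,28,29,30,31): XOR of data positions = 1⊕1⊕1⊕0⊕0⊕1⊕0⊕0⊕1⊕1⊕0⊕1⊕0⊕1⊕1 = 1
p8 (pos 8,9,10,11,12,13,14,15,24,25,26,27,28,29,30,31): XOR of data positions = 1⊕0⊕0⊕0⊕0⊕1⊕0⊕0⊕0⊕1⊕1⊕1⊕0⊕1⊕1 = 1
p16 (pos 16,17,18,19,20,21,22,23,24,25,26,27,28,29,30,31): XOR of data positions = 1⊕1⊕1⊕0⊕1⊕1⊕0⊕0⊕0⊕1⊕1⊕1⊕0⊕1⊕1 = 0
Codeword: 1111111110000100111011000111011

1111111110000100111011000111011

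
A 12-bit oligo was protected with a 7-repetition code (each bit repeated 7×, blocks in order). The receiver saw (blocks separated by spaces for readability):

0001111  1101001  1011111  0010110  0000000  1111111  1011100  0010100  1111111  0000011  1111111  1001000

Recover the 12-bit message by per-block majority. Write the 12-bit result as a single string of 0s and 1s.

111001101010

Block 1 (0001111): 4 ones → 1
Block 2 (1101001): 4 ones → 1
Block 3 (1011111): 6 ones → 1
Block 4 (0010110): 3 ones → 0
Block 5 (0000000): 0 ones → 0
Block 6 (1111111): 7 ones → 1
Block 7 (1011100): 4 ones → 1
Block 8 (0010100): 2 ones → 0
Block 9 (1111111): 7 ones → 1
Block 10 (0000011): 2 ones → 0
Block 11 (1111111): 7 ones → 1
Block 12 (1001000): 2 ones → 0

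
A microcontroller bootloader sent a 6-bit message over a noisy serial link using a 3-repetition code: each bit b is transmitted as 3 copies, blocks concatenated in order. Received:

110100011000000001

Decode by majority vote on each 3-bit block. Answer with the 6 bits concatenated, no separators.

101000

Block 1 (110): 2 ones → 1
Block 2 (100): 1 one → 0
Block 3 (011): 2 ones → 1
Block 4 (000): 0 ones → 0
Block 5 (000): 0 ones → 0
Block 6 (001): 1 one → 0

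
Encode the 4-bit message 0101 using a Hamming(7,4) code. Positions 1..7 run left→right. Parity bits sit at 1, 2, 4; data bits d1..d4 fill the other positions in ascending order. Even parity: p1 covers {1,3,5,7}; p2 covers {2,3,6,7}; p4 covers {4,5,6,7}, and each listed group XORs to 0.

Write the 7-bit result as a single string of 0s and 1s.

Place data at non-parity positions: p1 p2 0 p4 1 0 1
p1 (pos 1,3,5,7): XOR of data positions = 0⊕1⊕1 = 0
p2 (pos 2,3,6,7): XOR of data positions = 0⊕0⊕1 = 1
p4 (pos 4,5,6,7): XOR of data positions = 1⊕0⊕1 = 0
Codeword: 0100101

0100101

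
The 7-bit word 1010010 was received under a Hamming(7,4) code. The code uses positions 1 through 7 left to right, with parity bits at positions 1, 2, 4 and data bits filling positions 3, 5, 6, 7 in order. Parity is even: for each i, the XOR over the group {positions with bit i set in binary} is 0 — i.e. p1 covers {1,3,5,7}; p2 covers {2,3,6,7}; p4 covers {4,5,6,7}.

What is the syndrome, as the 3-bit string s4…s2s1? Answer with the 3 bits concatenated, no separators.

100

s1 (pos 1,3,5,7): 1⊕1⊕0⊕0 = 0
s2 (pos 2,3,6,7): 0⊕1⊕1⊕0 = 0
s4 (pos 4,5,6,7): 0⊕0⊕1⊕0 = 1
Syndrome s4…s1 = 100 → error at position 4.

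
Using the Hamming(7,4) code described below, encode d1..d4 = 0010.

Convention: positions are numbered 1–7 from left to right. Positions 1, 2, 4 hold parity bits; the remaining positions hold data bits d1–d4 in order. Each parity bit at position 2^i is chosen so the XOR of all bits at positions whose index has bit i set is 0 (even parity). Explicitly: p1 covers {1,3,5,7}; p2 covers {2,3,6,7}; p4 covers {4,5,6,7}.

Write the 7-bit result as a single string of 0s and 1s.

Place data at non-parity positions: p1 p2 0 p4 0 1 0
p1 (pos 1,3,5,7): XOR of data positions = 0⊕0⊕0 = 0
p2 (pos 2,3,6,7): XOR of data positions = 0⊕1⊕0 = 1
p4 (pos 4,5,6,7): XOR of data positions = 0⊕1⊕0 = 1
Codeword: 0101010

0101010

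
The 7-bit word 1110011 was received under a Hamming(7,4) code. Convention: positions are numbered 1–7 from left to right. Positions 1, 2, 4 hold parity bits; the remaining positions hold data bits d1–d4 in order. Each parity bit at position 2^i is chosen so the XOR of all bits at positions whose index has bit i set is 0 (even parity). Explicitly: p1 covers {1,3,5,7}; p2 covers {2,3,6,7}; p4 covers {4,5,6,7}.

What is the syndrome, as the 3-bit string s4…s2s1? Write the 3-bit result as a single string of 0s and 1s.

s1 (pos 1,3,5,7): 1⊕1⊕0⊕1 = 1
s2 (pos 2,3,6,7): 1⊕1⊕1⊕1 = 0
s4 (pos 4,5,6,7): 0⊕0⊕1⊕1 = 0
Syndrome s4…s1 = 001 → error at position 1.

001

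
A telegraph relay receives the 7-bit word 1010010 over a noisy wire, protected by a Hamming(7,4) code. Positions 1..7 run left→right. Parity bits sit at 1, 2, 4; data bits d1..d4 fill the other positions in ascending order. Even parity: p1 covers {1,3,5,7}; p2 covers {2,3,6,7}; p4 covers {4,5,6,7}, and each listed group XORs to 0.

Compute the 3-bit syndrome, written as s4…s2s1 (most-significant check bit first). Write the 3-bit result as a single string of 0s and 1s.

s1 (pos 1,3,5,7): 1⊕1⊕0⊕0 = 0
s2 (pos 2,3,6,7): 0⊕1⊕1⊕0 = 0
s4 (pos 4,5,6,7): 0⊕0⊕1⊕0 = 1
Syndrome s4…s1 = 100 → error at position 4.

100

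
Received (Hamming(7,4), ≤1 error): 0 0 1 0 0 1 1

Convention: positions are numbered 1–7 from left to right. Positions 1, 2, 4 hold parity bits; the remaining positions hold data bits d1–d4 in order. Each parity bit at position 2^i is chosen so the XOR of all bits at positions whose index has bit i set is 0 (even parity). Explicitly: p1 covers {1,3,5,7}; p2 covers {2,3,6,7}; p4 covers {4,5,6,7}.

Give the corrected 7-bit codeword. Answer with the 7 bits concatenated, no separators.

0110011

s1 (pos 1,3,5,7): 0⊕1⊕0⊕1 = 0
s2 (pos 2,3,6,7): 0⊕1⊕1⊕1 = 1
s4 (pos 4,5,6,7): 0⊕0⊕1⊕1 = 0
Syndrome s4…s1 = 010 → error at position 2.
Flip position 2: 0010011 → 0110011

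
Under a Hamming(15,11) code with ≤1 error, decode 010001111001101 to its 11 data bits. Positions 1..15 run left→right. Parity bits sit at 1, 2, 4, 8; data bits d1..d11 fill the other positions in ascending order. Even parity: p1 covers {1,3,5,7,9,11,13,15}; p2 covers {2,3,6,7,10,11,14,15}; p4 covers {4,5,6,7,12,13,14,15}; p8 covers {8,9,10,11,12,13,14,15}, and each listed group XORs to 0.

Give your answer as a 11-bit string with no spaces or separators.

00111000101

s1 (pos 1,3,5,7,9,11,13,15): 0⊕0⊕0⊕1⊕1⊕0⊕1⊕1 = 0
s2 (pos 2,3,6,7,10,11,14,15): 1⊕0⊕1⊕1⊕0⊕0⊕0⊕1 = 0
s4 (pos 4,5,6,7,12,13,14,15): 0⊕0⊕1⊕1⊕1⊕1⊕0⊕1 = 1
s8 (pos 8,9,10,11,12,13,14,15): 1⊕1⊕0⊕0⊕1⊕1⊕0⊕1 = 1
Syndrome s8…s1 = 1100 → error at position 12.
Flip position 12: 010001111001101 → 010001111000101
Read data bits from positions 3,5,6,7,9,10,11,12,13,14,15: 00111000101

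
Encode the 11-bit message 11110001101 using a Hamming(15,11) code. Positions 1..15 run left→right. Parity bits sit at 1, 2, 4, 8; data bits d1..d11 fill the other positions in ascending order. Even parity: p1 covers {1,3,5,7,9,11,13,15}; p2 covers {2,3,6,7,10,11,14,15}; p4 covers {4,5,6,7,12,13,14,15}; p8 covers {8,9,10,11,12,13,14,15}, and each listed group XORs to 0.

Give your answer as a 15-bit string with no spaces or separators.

Place data at non-parity positions: p1 p2 1 p4 1 1 1 p8 0 0 0 1 1 0 1
p1 (pos 1,3,5,7,9,11,13,15): XOR of data positions = 1⊕1⊕1⊕0⊕0⊕1⊕1 = 1
p2 (pos 2,3,6,7,10,11,14,15): XOR of data positions = 1⊕1⊕1⊕0⊕0⊕0⊕1 = 0
p4 (pos 4,5,6,7,12,13,14,15): XOR of data positions = 1⊕1⊕1⊕1⊕1⊕0⊕1 = 0
p8 (pos 8,9,10,11,12,13,14,15): XOR of data positions = 0⊕0⊕0⊕1⊕1⊕0⊕1 = 1
Codeword: 101011110001101

101011110001101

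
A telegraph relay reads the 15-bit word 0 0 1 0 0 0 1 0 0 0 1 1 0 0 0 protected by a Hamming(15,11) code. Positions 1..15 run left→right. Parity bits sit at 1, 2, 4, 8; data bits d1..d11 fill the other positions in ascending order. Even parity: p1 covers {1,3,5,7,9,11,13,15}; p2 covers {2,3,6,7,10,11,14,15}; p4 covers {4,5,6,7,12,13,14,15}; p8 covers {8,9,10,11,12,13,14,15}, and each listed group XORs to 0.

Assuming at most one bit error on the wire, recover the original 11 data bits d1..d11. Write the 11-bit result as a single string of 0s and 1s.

00010011000

s1 (pos 1,3,5,7,9,11,13,15): 0⊕1⊕0⊕1⊕0⊕1⊕0⊕0 = 1
s2 (pos 2,3,6,7,10,11,14,15): 0⊕1⊕0⊕1⊕0⊕1⊕0⊕0 = 1
s4 (pos 4,5,6,7,12,13,14,15): 0⊕0⊕0⊕1⊕1⊕0⊕0⊕0 = 0
s8 (pos 8,9,10,11,12,13,14,15): 0⊕0⊕0⊕1⊕1⊕0⊕0⊕0 = 0
Syndrome s8…s1 = 0011 → error at position 3.
Flip position 3: 001000100011000 → 000000100011000
Read data bits from positions 3,5,6,7,9,10,11,12,13,14,15: 00010011000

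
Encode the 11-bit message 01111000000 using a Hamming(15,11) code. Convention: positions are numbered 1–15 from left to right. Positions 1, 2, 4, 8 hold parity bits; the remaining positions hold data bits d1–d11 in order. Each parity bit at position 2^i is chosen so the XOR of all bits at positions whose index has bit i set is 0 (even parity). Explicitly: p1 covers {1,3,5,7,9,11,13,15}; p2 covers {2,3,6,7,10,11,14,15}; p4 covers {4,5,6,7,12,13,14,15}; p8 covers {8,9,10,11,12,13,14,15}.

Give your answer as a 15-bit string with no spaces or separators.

100111111000000

Place data at non-parity positions: p1 p2 0 p4 1 1 1 p8 1 0 0 0 0 0 0
p1 (pos 1,3,5,7,9,11,13,15): XOR of data positions = 0⊕1⊕1⊕1⊕0⊕0⊕0 = 1
p2 (pos 2,3,6,7,10,11,14,15): XOR of data positions = 0⊕1⊕1⊕0⊕0⊕0⊕0 = 0
p4 (pos 4,5,6,7,12,13,14,15): XOR of data positions = 1⊕1⊕1⊕0⊕0⊕0⊕0 = 1
p8 (pos 8,9,10,11,12,13,14,15): XOR of data positions = 1⊕0⊕0⊕0⊕0⊕0⊕0 = 1
Codeword: 100111111000000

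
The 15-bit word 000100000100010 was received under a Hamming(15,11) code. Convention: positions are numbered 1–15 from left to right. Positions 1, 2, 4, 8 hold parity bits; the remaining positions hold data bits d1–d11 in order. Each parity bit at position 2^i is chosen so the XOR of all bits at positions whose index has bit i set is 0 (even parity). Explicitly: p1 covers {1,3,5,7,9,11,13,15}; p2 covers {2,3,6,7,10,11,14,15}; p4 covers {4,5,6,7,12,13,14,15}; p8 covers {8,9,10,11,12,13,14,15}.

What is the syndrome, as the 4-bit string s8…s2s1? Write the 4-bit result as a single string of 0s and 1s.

0000

s1 (pos 1,3,5,7,9,11,13,15): 0⊕0⊕0⊕0⊕0⊕0⊕0⊕0 = 0
s2 (pos 2,3,6,7,10,11,14,15): 0⊕0⊕0⊕0⊕1⊕0⊕1⊕0 = 0
s4 (pos 4,5,6,7,12,13,14,15): 1⊕0⊕0⊕0⊕0⊕0⊕1⊕0 = 0
s8 (pos 8,9,10,11,12,13,14,15): 0⊕0⊕1⊕0⊕0⊕0⊕1⊕0 = 0
Syndrome s8…s1 = 0000 → no error.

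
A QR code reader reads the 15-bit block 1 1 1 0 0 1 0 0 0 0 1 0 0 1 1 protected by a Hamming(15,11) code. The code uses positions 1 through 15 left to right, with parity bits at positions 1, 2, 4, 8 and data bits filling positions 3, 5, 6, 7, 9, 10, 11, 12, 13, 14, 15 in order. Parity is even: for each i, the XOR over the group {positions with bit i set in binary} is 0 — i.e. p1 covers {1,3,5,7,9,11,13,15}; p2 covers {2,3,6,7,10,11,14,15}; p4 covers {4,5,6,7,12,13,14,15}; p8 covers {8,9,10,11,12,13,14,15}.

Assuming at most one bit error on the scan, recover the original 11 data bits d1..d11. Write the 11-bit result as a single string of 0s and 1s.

10100011011

s1 (pos 1,3,5,7,9,11,13,15): 1⊕1⊕0⊕0⊕0⊕1⊕0⊕1 = 0
s2 (pos 2,3,6,7,10,11,14,15): 1⊕1⊕1⊕0⊕0⊕1⊕1⊕1 = 0
s4 (pos 4,5,6,7,12,13,14,15): 0⊕0⊕1⊕0⊕0⊕0⊕1⊕1 = 1
s8 (pos 8,9,10,11,12,13,14,15): 0⊕0⊕0⊕1⊕0⊕0⊕1⊕1 = 1
Syndrome s8…s1 = 1100 → error at position 12.
Flip position 12: 111001000010011 → 111001000011011
Read data bits from positions 3,5,6,7,9,10,11,12,13,14,15: 10100011011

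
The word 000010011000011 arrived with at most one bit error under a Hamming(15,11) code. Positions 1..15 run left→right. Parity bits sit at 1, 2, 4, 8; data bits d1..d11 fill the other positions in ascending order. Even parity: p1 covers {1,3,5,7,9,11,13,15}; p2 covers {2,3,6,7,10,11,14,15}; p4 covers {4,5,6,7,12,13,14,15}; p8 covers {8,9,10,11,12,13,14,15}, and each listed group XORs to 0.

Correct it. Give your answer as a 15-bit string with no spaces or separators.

000000011000011

s1 (pos 1,3,5,7,9,11,13,15): 0⊕0⊕1⊕0⊕1⊕0⊕0⊕1 = 1
s2 (pos 2,3,6,7,10,11,14,15): 0⊕0⊕0⊕0⊕0⊕0⊕1⊕1 = 0
s4 (pos 4,5,6,7,12,13,14,15): 0⊕1⊕0⊕0⊕0⊕0⊕1⊕1 = 1
s8 (pos 8,9,10,11,12,13,14,15): 1⊕1⊕0⊕0⊕0⊕0⊕1⊕1 = 0
Syndrome s8…s1 = 0101 → error at position 5.
Flip position 5: 000010011000011 → 000000011000011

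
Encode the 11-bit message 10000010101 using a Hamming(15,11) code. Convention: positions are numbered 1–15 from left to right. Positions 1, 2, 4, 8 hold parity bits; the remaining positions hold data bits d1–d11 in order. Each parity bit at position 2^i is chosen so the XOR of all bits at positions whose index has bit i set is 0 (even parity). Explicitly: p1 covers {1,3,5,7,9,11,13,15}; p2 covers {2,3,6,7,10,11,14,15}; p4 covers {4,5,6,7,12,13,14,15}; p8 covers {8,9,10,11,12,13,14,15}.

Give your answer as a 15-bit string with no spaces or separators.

011000010010101

Place data at non-parity positions: p1 p2 1 p4 0 0 0 p8 0 0 1 0 1 0 1
p1 (pos 1,3,5,7,9,11,13,15): XOR of data positions = 1⊕0⊕0⊕0⊕1⊕1⊕1 = 0
p2 (pos 2,3,6,7,10,11,14,15): XOR of data positions = 1⊕0⊕0⊕0⊕1⊕0⊕1 = 1
p4 (pos 4,5,6,7,12,13,14,15): XOR of data positions = 0⊕0⊕0⊕0⊕1⊕0⊕1 = 0
p8 (pos 8,9,10,11,12,13,14,15): XOR of data positions = 0⊕0⊕1⊕0⊕1⊕0⊕1 = 1
Codeword: 011000010010101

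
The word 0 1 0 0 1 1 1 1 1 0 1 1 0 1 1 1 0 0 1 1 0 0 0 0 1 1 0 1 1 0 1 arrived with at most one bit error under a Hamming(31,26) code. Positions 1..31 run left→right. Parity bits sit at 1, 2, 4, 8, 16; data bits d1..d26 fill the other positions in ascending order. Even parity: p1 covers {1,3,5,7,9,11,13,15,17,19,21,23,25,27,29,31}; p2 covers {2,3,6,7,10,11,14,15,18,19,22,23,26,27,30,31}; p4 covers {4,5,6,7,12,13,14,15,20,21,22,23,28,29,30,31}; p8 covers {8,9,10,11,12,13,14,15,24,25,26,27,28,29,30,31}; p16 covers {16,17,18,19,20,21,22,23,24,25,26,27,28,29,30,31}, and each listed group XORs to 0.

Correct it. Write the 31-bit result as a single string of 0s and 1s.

0100111110010111001100001101101

s1 (pos 1,3,5,7,9,11,13,15,17,19,21,23,25,27,29,31): 0⊕0⊕1⊕1⊕1⊕1⊕0⊕1⊕0⊕1⊕0⊕0⊕1⊕0⊕1⊕1 = 1
s2 (pos 2,3,6,7,10,11,14,15,18,19,22,23,26,27,30,31): 1⊕0⊕1⊕1⊕0⊕1⊕1⊕1⊕0⊕1⊕0⊕0⊕1⊕0⊕0⊕1 = 1
s4 (pos 4,5,6,7,12,13,14,15,20,21,22,23,28,29,30,31): 0⊕1⊕1⊕1⊕1⊕0⊕1⊕1⊕1⊕0⊕0⊕0⊕1⊕1⊕0⊕1 = 0
s8 (pos 8,9,10,11,12,13,14,15,24,25,26,27,28,29,30,31): 1⊕1⊕0⊕1⊕1⊕0⊕1⊕1⊕0⊕1⊕1⊕0⊕1⊕1⊕0⊕1 = 1
s16 (pos 16,17,18,19,20,21,22,23,24,25,26,27,28,29,30,31): 1⊕0⊕0⊕1⊕1⊕0⊕0⊕0⊕0⊕1⊕1⊕0⊕1⊕1⊕0⊕1 = 0
Syndrome s16…s1 = 01011 → error at position 11.
Flip position 11: 0100111110110111001100001101101 → 0100111110010111001100001101101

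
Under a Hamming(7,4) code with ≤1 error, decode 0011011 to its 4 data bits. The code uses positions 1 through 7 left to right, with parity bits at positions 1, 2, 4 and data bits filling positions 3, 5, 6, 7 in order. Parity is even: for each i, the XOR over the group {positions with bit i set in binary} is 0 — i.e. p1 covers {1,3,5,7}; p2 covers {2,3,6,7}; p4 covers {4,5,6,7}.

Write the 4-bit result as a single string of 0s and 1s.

1001

s1 (pos 1,3,5,7): 0⊕1⊕0⊕1 = 0
s2 (pos 2,3,6,7): 0⊕1⊕1⊕1 = 1
s4 (pos 4,5,6,7): 1⊕0⊕1⊕1 = 1
Syndrome s4…s1 = 110 → error at position 6.
Flip position 6: 0011011 → 0011001
Read data bits from positions 3,5,6,7: 1001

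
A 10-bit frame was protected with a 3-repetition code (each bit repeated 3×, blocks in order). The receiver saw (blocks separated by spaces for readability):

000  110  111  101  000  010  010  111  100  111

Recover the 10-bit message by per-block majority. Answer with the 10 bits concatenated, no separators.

0111000101

Block 1 (000): 0 ones → 0
Block 2 (110): 2 ones → 1
Block 3 (111): 3 ones → 1
Block 4 (101): 2 ones → 1
Block 5 (000): 0 ones → 0
Block 6 (010): 1 one → 0
Block 7 (010): 1 one → 0
Block 8 (111): 3 ones → 1
Block 9 (100): 1 one → 0
Block 10 (111): 3 ones → 1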